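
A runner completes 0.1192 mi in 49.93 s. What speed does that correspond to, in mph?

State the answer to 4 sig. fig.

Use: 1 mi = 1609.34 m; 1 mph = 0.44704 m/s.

0.1192 mi × 1609.34 = 191.833 m
v = d / t = 191.833 m / 49.93 s = 3.84204 m/s
3.84204 m/s ÷ (0.44704 m/s/mph) = 8.5944 mph

8.594 mph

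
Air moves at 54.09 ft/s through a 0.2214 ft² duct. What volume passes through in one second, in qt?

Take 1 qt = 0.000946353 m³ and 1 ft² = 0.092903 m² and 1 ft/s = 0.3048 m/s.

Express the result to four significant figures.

358.3 qt

54.09 ft/s × 0.3048 → 16.4866 m/s
0.2214 ft² × 0.092903 → 0.0205687 m²
V = v × A × t = 16.4866 m/s × 0.0205687 m² × 1 s = 0.339108 m³
0.339108 m³ ÷ (0.000946353 m³/qt) = 358.331 qt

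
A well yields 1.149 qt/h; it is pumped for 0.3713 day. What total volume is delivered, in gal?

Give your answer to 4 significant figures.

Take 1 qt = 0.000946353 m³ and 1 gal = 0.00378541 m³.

1.149 qt/h → 3.02044×10⁻⁷ m³/s
0.3713 day → 32080.3 s
V = Q × t = 3.02044×10⁻⁷ × 32080.3 = 0.00968966 m³
In gal: 0.00968966 / 0.00378541 = 2.55974 gal

2.560 gal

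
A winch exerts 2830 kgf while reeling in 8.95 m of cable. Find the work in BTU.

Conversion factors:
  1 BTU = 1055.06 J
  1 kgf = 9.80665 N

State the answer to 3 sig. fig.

2830 kgf × 9.80665 = 27752.8 N
W = F × d = 27752.8 N × 8.95 m = 248388 J
248388 J ÷ (1055.06 J/BTU) = 235.425 BTU

235 BTU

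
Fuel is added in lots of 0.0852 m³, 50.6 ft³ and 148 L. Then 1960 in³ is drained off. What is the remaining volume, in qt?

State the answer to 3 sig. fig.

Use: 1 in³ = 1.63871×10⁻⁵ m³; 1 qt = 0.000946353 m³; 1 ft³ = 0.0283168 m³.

0.0852 m³ (already m³)
50.6 ft³ × 0.0283168 → 1.43283 m³
148 L × 0.001 → 0.148 m³
1960 in³ × 1.63871×10⁻⁵ → 0.0321187 m³
Net: 0.0852 + 1.43283 + 0.148 − 0.0321187 = 1.63391 m³
In qt: 1.63391 / 0.000946353 = 1726.53 qt

1730 qt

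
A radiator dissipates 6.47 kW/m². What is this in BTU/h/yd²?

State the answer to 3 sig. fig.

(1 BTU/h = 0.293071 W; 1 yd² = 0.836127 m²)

6.47 kW/m² × 1000 W/kW = 6470 W/m²
6470 W/m² ÷ 0.293071 W/BTU/h × 0.836127 m²/yd² = 18458.8 BTU/h/yd²

1.85×10⁴ BTU/h/yd²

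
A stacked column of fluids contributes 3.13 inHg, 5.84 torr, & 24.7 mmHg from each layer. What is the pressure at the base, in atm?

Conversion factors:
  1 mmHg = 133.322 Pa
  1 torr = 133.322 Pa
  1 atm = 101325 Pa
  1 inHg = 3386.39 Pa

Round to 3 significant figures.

3.13 inHg × 3386.39 = 10599.4 Pa
5.84 torr × 133.322 = 778.6 Pa
24.7 mmHg × 133.322 = 3293.05 Pa
Total: 10599.4 + 778.6 + 3293.05 = 14671 Pa
In atm: 14671 / 101325 = 0.144792 atm

0.145 atm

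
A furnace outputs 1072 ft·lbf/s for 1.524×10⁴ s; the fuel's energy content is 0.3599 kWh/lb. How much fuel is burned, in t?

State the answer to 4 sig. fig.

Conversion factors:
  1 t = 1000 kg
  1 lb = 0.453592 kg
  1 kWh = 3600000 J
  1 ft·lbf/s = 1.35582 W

0.007755 t

1072 ft·lbf/s → 1453.44 W
E = P × t = 1453.44 × 15240 = 2.21504×10⁷ J
0.3599 kWh/lb → 2.8564×10⁶ J/kg
m = E / e_s = 2.21504×10⁷ / 2.8564×10⁶ = 7.75466 kg
In t: 7.75466 / 1000 = 0.00775466 t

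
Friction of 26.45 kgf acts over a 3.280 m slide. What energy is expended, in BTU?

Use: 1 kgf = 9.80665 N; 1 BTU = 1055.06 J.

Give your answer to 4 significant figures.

0.8064 BTU

26.45 kgf × 9.80665 = 259.386 N
W = F × d = 259.386 N × 3.28 m = 850.786 J
850.786 J ÷ (1055.06 J/BTU) = 0.806386 BTU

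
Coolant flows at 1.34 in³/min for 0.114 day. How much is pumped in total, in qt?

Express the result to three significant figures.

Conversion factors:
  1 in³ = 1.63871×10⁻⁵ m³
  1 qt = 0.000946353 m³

3.81 qt

1.34 in³/min → 3.65979×10⁻⁷ m³/s
0.114 day → 9849.6 s
V = Q × t = 3.65979×10⁻⁷ × 9849.6 = 0.00360475 m³
In qt: 0.00360475 / 0.000946353 = 3.8091 qt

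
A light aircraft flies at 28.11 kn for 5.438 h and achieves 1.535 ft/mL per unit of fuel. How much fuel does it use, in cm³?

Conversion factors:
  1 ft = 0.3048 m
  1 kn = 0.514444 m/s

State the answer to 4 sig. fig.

28.11 kn → 14.461 m/s
5.438 h → 19576.8 s
d = v × t = 14.461 × 19576.8 = 283100 m
1.535 ft/mL → 467868 m/m³
V = d / (distance per unit fuel) = 283100 / 467868 = 0.605085 m³
In cm³: 0.605085 / 10⁻⁶ = 605085 cm³

6.051×10⁵ cm³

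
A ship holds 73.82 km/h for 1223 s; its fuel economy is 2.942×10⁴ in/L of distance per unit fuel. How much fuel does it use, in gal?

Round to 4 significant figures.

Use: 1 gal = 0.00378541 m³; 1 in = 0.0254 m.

73.82 km/h → 20.5056 m/s
d = v × t = 20.5056 × 1223 = 25078.3 m
2.942×10⁴ in/L → 747268 m/m³
V = d / (distance per unit fuel) = 25078.3 / 747268 = 0.03356 m³
In gal: 0.03356 / 0.00378541 = 8.86562 gal

8.866 gal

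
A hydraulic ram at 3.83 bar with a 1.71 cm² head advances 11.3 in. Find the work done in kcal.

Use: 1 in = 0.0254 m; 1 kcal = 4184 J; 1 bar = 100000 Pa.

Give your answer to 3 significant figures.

3.83 bar → 383000 Pa
1.71 cm² → 1.71×10⁻⁴ m²
F = P × A = 383000 × 1.71×10⁻⁴ = 65.493 N
11.3 in → 0.28702 m
W = F × d = 65.493 × 0.28702 = 18.7978 J
In kcal: 18.7978 / 4184 = 0.00449278 kcal

0.00449 kcal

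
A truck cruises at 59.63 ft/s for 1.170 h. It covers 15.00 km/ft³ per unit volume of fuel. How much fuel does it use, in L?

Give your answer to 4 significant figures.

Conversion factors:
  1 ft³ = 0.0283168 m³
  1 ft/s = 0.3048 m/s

59.63 ft/s → 18.1752 m/s
1.170 h → 4212 s
d = v × t = 18.1752 × 4212 = 76553.9 m
15.00 km/ft³ → 529721 m/m³
V = d / (distance per unit fuel) = 76553.9 / 529721 = 0.144517 m³
In L: 0.144517 / 0.001 = 144.517 L

144.5 L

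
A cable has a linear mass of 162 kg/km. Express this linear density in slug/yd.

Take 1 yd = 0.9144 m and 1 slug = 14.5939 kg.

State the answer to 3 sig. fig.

162 kg/km ÷ 1000 m/km = 0.162 kg/m
0.162 kg/m ÷ 14.5939 kg/slug × 0.9144 m/yd = 0.0101503 slug/yd

0.0102 slug/yd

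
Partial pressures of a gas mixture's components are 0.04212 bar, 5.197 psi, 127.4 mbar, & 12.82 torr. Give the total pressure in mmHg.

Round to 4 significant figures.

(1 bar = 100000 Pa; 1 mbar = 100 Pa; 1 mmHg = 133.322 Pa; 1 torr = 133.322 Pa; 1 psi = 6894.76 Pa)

0.04212 bar × 100000 = 4212 Pa
5.197 psi × 6894.76 = 35832.1 Pa
127.4 mbar × 100 = 12740 Pa
12.82 torr × 133.322 = 1709.19 Pa
Sum: 4212 + 35832.1 + 12740 + 1709.19 = 54493.3 Pa
In mmHg: 54493.3 / 133.322 = 408.734 mmHg

408.7 mmHg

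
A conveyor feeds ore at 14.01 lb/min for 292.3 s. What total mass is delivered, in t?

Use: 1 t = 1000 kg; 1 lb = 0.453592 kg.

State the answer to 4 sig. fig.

14.01 lb/min → 0.105914 kg/s
m = ṁ × t = 0.105914 × 292.3 = 30.9587 kg
In t: 30.9587 / 1000 = 0.0309587 t

0.03096 t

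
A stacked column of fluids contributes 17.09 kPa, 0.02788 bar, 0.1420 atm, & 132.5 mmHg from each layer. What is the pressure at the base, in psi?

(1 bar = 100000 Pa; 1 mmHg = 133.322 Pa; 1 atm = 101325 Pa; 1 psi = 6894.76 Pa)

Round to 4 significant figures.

17.09 kPa × 1000 = 17090 Pa
0.02788 bar × 100000 = 2788 Pa
0.1420 atm × 101325 = 14388.1 Pa
132.5 mmHg × 133.322 = 17665.2 Pa
Combined: 17090 + 2788 + 14388.1 + 17665.2 = 51931.3 Pa
In psi: 51931.3 / 6894.76 = 7.532 psi

7.532 psi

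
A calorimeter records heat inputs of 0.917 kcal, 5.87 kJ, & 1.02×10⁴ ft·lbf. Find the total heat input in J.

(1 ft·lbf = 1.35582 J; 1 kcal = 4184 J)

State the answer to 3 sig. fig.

0.917 kcal × 4184 = 3836.73 J
5.87 kJ × 1000 = 5870 J
1.02×10⁴ ft·lbf × 1.35582 = 13829.4 J
Sum: 3836.73 + 5870 + 13829.4 = 23536.1 J

2.35×10⁴ J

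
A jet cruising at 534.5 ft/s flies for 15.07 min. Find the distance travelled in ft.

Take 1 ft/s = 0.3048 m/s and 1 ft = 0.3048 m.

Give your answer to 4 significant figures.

534.5 ft/s × 0.3048 → 162.916 m/s
15.07 min × 60 → 904.2 s
d = v × t = 162.916 m/s × 904.2 s = 147309 m
147309 m ÷ (0.3048 m/ft) = 483297 ft

4.833×10⁵ ft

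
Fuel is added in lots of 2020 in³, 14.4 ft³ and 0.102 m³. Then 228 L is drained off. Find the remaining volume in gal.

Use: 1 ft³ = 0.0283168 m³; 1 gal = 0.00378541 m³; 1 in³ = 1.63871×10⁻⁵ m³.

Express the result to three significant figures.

83.2 gal

2020 in³ × 1.63871×10⁻⁵ → 0.0331019 m³
14.4 ft³ × 0.0283168 → 0.407762 m³
0.102 m³ (already m³)
228 L × 0.001 → 0.228 m³
Sum: 0.0331019 + 0.407762 + 0.102 − 0.228 = 0.314864 m³
In gal: 0.314864 / 0.00378541 = 83.1783 gal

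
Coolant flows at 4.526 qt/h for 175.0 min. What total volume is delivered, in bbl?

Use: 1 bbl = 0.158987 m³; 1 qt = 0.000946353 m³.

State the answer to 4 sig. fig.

0.07858 bbl

4.526 qt/h → 1.18978×10⁻⁶ m³/s
175.0 min → 10500 s
V = Q × t = 1.18978×10⁻⁶ × 10500 = 0.0124927 m³
In bbl: 0.0124927 / 0.158987 = 0.0785769 bbl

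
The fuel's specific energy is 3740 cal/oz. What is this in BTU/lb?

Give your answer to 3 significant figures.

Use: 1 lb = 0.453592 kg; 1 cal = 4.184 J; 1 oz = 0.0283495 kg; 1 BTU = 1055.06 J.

237 BTU/lb

3740 cal/oz × 4.184 J/cal ÷ 0.0283495 kg/oz = 551973 J/kg
551973 J/kg ÷ 1055.06 J/BTU × 0.453592 kg/lb = 237.305 BTU/lb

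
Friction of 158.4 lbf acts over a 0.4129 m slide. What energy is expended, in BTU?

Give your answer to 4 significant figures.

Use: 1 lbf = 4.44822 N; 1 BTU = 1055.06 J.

158.4 lbf × 4.44822 → 704.598 N
W = F × d = 704.598 N × 0.4129 m = 290.929 J
290.929 J ÷ (1055.06 J/BTU) = 0.275746 BTU

0.2757 BTU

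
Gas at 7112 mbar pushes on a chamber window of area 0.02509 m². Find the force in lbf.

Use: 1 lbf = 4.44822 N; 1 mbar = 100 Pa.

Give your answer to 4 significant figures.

4011 lbf

7112 mbar × 100 = 711200 Pa
F = P × A = 711200 Pa × 0.02509 m² = 17844 N
17844 N ÷ (4.44822 N/lbf) = 4011.49 lbf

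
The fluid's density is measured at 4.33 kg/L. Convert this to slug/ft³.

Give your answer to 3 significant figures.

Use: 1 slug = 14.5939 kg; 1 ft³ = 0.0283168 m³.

4.33 kg/L ÷ 0.001 m³/L = 4330 kg/m³
4330 kg/m³ ÷ 14.5939 kg/slug × 0.0283168 m³/ft³ = 8.40157 slug/ft³

8.40 slug/ft³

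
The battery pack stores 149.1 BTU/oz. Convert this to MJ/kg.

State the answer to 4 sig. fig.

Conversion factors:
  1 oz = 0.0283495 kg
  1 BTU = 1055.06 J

149.1 BTU/oz × 1055.06 J/BTU ÷ 0.0283495 kg/oz = 5.54893×10⁶ J/kg
5.54893×10⁶ J/kg ÷ 1000000 J/MJ = 5.54893 MJ/kg

5.549 MJ/kg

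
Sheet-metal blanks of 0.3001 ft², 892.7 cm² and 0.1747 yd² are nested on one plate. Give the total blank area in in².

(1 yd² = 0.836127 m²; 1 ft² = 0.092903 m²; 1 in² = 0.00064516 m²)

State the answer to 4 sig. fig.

408.0 in²

0.3001 ft² × 0.092903 = 0.0278802 m²
892.7 cm² × 0.0001 = 0.08927 m²
0.1747 yd² × 0.836127 = 0.146071 m²
Sum: 0.0278802 + 0.08927 + 0.146071 = 0.263221 m²
In in²: 0.263221 / 0.00064516 = 407.993 in²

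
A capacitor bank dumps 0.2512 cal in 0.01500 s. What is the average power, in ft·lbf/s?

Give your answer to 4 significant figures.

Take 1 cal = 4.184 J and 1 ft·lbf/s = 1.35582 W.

0.2512 cal × 4.184 = 1.05102 J
P = E / t = 1.05102 J / 0.015 s = 70.068 W
70.068 W ÷ (1.35582 W/ft·lbf/s) = 51.6794 ft·lbf/s

51.68 ft·lbf/s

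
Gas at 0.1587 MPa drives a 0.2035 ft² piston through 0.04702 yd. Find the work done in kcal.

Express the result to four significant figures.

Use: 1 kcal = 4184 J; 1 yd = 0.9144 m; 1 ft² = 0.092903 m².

0.1587 MPa → 158700 Pa
0.2035 ft² → 0.0189058 m²
F = P × A = 158700 × 0.0189058 = 3000.35 N
0.04702 yd → 0.0429951 m
W = F × d = 3000.35 × 0.0429951 = 129 J
In kcal: 129 / 4184 = 0.0308317 kcal

0.03083 kcal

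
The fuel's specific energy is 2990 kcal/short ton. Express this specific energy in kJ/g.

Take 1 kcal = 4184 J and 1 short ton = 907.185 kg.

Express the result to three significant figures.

2990 kcal/short ton × 4184 J/kcal ÷ 907.185 kg/short ton = 13790.1 J/kg
13790.1 J/kg ÷ 1000 J/kJ × 0.001 kg/g = 0.0137901 kJ/g

0.0138 kJ/g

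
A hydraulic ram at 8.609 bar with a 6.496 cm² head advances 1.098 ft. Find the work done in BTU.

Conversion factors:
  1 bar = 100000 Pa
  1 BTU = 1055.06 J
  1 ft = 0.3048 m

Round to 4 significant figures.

8.609 bar → 860900 Pa
6.496 cm² → 6.496×10⁻⁴ m²
F = P × A = 860900 × 6.496×10⁻⁴ = 559.241 N
1.098 ft → 0.33467 m
W = F × d = 559.241 × 0.33467 = 187.161 J
In BTU: 187.161 / 1055.06 = 0.177394 BTU

0.1774 BTU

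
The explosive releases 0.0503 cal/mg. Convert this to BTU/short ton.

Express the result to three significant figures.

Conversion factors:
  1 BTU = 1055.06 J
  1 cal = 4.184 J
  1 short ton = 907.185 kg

0.0503 cal/mg × 4.184 J/cal ÷ 10⁻⁶ kg/mg = 210455 J/kg
210455 J/kg ÷ 1055.06 J/BTU × 907.185 kg/short ton = 180958 BTU/short ton

1.81×10⁵ BTU/short ton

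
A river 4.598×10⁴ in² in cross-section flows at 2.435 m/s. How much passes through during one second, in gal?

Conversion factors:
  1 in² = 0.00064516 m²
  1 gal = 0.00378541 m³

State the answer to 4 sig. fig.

4.598×10⁴ in² × 0.00064516 = 29.6645 m²
V = v × A × t = 2.435 m/s × 29.6645 m² × 1 s = 72.2331 m³
72.2331 m³ ÷ (0.00378541 m³/gal) = 19082 gal

1.908×10⁴ gal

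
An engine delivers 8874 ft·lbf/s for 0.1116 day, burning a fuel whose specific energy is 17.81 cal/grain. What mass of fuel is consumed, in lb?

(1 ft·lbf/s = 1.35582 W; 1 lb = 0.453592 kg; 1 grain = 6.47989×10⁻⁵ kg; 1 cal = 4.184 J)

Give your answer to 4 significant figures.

8874 ft·lbf/s → 12031.5 W
0.1116 day → 9642.24 s
E = P × t = 12031.5 × 9642.24 = 1.16011×10⁸ J
17.81 cal/grain → 1.14997×10⁶ J/kg
m = E / e_s = 1.16011×10⁸ / 1.14997×10⁶ = 100.882 kg
In lb: 100.882 / 0.453592 = 222.407 lb

222.4 lb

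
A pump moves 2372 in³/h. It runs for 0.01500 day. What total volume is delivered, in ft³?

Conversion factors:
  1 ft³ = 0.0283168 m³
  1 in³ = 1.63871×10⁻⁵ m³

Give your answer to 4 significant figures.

2372 in³/h → 1.07973×10⁻⁵ m³/s
0.01500 day → 1296 s
V = Q × t = 1.07973×10⁻⁵ × 1296 = 0.0139933 m³
In ft³: 0.0139933 / 0.0283168 = 0.49417 ft³

0.4942 ft³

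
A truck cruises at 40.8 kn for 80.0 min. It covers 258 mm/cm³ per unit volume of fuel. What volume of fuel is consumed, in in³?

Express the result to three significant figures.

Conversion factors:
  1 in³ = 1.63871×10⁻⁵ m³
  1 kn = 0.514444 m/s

40.8 kn → 20.9893 m/s
80.0 min → 4800 s
d = v × t = 20.9893 × 4800 = 100749 m
258 mm/cm³ → 258000 m/m³
V = d / (distance per unit fuel) = 100749 / 258000 = 0.3905 m³
In in³: 0.3905 / 1.63871×10⁻⁵ = 23829.7 in³

2.38×10⁴ in³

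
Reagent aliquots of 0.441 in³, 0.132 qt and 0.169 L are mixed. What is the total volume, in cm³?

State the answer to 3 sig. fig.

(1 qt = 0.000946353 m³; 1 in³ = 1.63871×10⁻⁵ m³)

301 cm³

0.441 in³ × 1.63871×10⁻⁵ → 7.22671×10⁻⁶ m³
0.132 qt × 0.000946353 → 1.24919×10⁻⁴ m³
0.169 L × 0.001 → 1.69×10⁻⁴ m³
Combined: 7.22671×10⁻⁶ + 1.24919×10⁻⁴ + 1.69×10⁻⁴ = 3.01146×10⁻⁴ m³
In cm³: 3.01146×10⁻⁴ / 10⁻⁶ = 301.146 cm³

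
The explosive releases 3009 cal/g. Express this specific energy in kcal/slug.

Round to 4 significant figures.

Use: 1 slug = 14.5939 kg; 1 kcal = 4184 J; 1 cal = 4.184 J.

3009 cal/g × 4.184 J/cal ÷ 0.001 kg/g = 1.25897×10⁷ J/kg
1.25897×10⁷ J/kg ÷ 4184 J/kcal × 14.5939 kg/slug = 43913.2 kcal/slug

4.391×10⁴ kcal/slug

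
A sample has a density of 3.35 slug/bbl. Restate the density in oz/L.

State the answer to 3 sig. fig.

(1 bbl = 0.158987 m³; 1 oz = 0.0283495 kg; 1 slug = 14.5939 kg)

3.35 slug/bbl × 14.5939 kg/slug ÷ 0.158987 m³/bbl = 307.507 kg/m³
307.507 kg/m³ ÷ 0.0283495 kg/oz × 0.001 m³/L = 10.847 oz/L

10.8 oz/L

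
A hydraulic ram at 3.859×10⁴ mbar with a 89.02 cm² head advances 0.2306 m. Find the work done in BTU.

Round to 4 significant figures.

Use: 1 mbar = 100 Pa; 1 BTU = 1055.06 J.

3.859×10⁴ mbar → 3.859×10⁶ Pa
89.02 cm² → 0.008902 m²
F = P × A = 3.859×10⁶ × 0.008902 = 34352.8 N
W = F × d = 34352.8 × 0.2306 = 7921.76 J
In BTU: 7921.76 / 1055.06 = 7.50835 BTU

7.508 BTU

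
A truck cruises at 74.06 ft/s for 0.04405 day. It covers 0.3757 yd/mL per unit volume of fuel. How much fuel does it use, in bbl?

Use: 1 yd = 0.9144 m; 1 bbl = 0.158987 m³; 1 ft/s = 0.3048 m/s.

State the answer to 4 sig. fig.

74.06 ft/s → 22.5735 m/s
0.04405 day → 3805.92 s
d = v × t = 22.5735 × 3805.92 = 85912.9 m
0.3757 yd/mL → 343540 m/m³
V = d / (distance per unit fuel) = 85912.9 / 343540 = 0.250081 m³
In bbl: 0.250081 / 0.158987 = 1.57297 bbl

1.573 bbl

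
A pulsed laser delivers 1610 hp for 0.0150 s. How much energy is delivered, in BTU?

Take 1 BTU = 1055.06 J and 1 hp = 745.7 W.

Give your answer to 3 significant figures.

17.1 BTU

1610 hp × 745.7 → 1.20058×10⁶ W
E = P × t = 1.20058×10⁶ W × 0.015 s = 18008.7 J
18008.7 J ÷ (1055.06 J/BTU) = 17.0689 BTU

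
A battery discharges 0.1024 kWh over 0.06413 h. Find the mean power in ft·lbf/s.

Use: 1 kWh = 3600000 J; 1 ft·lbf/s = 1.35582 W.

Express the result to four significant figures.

0.1024 kWh × 3600000 → 368640 J
0.06413 h × 3600 → 230.868 s
P = E / t = 368640 J / 230.868 s = 1596.76 W
1596.76 W ÷ (1.35582 W/ft·lbf/s) = 1177.71 ft·lbf/s

1178 ft·lbf/s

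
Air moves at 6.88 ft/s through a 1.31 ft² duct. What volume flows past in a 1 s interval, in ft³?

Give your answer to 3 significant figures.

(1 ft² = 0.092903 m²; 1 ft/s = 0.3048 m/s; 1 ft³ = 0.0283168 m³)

6.88 ft/s × 0.3048 = 2.09702 m/s
1.31 ft² × 0.092903 = 0.121703 m²
V = v × A × t = 2.09702 m/s × 0.121703 m² × 1 s = 0.255214 m³
0.255214 m³ ÷ (0.0283168 m³/ft³) = 9.01281 ft³

9.01 ft³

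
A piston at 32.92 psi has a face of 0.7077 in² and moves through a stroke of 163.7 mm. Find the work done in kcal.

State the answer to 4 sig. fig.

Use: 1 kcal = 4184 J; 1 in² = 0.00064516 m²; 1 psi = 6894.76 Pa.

32.92 psi → 226975 Pa
0.7077 in² → 4.5658×10⁻⁴ m²
F = P × A = 226975 × 4.5658×10⁻⁴ = 103.632 N
163.7 mm → 0.1637 m
W = F × d = 103.632 × 0.1637 = 16.9646 J
In kcal: 16.9646 / 4184 = 0.00405464 kcal

0.004055 kcal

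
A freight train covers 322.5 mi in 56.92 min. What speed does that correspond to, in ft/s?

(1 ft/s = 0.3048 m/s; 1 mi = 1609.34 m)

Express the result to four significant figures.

322.5 mi × 1609.34 = 519012 m
56.92 min × 60 = 3415.2 s
v = d / t = 519012 m / 3415.2 s = 151.971 m/s
151.971 m/s ÷ (0.3048 m/s/ft/s) = 498.593 ft/s

498.6 ft/s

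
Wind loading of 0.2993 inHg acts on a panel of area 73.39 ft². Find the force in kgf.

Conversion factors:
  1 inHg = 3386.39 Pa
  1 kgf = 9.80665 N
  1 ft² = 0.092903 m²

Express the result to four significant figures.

0.2993 inHg × 3386.39 = 1013.55 Pa
73.39 ft² × 0.092903 = 6.81815 m²
F = P × A = 1013.55 Pa × 6.81815 m² = 6910.54 N
6910.54 N ÷ (9.80665 N/kgf) = 704.679 kgf

704.7 kgf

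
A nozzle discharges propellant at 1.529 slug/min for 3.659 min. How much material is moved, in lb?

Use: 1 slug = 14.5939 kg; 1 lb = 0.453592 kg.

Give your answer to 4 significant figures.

180.0 lb

1.529 slug/min → 0.371901 kg/s
3.659 min → 219.54 s
m = ṁ × t = 0.371901 × 219.54 = 81.6471 kg
In lb: 81.6471 / 0.453592 = 180.001 lb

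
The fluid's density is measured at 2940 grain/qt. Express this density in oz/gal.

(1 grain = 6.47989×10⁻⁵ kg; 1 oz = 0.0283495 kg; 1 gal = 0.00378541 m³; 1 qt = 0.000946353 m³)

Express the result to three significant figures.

26.9 oz/gal

2940 grain/qt × 6.47989×10⁻⁵ kg/grain ÷ 0.000946353 m³/qt = 201.308 kg/m³
201.308 kg/m³ ÷ 0.0283495 kg/oz × 0.00378541 m³/gal = 26.88 oz/gal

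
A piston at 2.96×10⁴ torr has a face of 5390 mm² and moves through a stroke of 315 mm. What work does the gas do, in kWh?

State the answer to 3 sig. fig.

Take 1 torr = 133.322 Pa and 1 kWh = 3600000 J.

0.00186 kWh

2.96×10⁴ torr → 3.94633×10⁶ Pa
5390 mm² → 0.00539 m²
F = P × A = 3.94633×10⁶ × 0.00539 = 21270.7 N
315 mm → 0.315 m
W = F × d = 21270.7 × 0.315 = 6700.27 J
In kWh: 6700.27 / 3600000 = 0.00186119 kWh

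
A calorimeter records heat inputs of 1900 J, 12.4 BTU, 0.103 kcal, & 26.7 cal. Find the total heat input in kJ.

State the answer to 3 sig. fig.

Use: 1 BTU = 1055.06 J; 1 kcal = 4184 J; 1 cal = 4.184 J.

1900 J (already J)
12.4 BTU × 1055.06 = 13082.7 J
0.103 kcal × 4184 = 430.952 J
26.7 cal × 4.184 = 111.713 J
Sum: 1900 + 13082.7 + 430.952 + 111.713 = 15525.4 J
In kJ: 15525.4 / 1000 = 15.5254 kJ

15.5 kJ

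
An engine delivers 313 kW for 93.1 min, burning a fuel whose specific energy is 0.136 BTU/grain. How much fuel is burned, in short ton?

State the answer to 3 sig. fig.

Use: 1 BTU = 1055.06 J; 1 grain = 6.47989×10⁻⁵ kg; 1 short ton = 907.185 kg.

0.870 short ton

313 kW → 313000 W
93.1 min → 5586 s
E = P × t = 313000 × 5586 = 1.74842×10⁹ J
0.136 BTU/grain → 2.21436×10⁶ J/kg
m = E / e_s = 1.74842×10⁹ / 2.21436×10⁶ = 789.583 kg
In short ton: 789.583 / 907.185 = 0.870366 short ton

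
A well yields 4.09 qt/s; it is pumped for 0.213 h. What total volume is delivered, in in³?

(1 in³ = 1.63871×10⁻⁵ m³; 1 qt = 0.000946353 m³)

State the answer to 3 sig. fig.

4.09 qt/s → 0.00387058 m³/s
0.213 h → 766.8 s
V = Q × t = 0.00387058 × 766.8 = 2.96796 m³
In in³: 2.96796 / 1.63871×10⁻⁵ = 181116 in³

1.81×10⁵ in³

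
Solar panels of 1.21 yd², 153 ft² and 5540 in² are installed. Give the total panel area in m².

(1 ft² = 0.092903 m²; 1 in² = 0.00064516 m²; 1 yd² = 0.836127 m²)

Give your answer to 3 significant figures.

1.21 yd² × 0.836127 = 1.01171 m²
153 ft² × 0.092903 = 14.2142 m²
5540 in² × 0.00064516 = 3.57419 m²
Total: 1.01171 + 14.2142 + 3.57419 = 18.8001 m²

18.8 m²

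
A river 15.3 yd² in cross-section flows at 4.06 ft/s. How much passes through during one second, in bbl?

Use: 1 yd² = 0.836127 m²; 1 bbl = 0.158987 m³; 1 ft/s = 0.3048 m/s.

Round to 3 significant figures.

99.6 bbl

4.06 ft/s × 0.3048 → 1.23749 m/s
15.3 yd² × 0.836127 → 12.7927 m²
V = v × A × t = 1.23749 m/s × 12.7927 m² × 1 s = 15.8308 m³
15.8308 m³ ÷ (0.158987 m³/bbl) = 99.5729 bbl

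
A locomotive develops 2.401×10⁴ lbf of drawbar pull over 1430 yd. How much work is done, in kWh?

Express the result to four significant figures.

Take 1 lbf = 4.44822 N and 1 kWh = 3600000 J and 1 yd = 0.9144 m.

38.79 kWh

2.401×10⁴ lbf × 4.44822 → 106802 N
1430 yd × 0.9144 → 1307.59 m
W = F × d = 106802 N × 1307.59 m = 1.39653×10⁸ J
1.39653×10⁸ J ÷ (3600000 J/kWh) = 38.7925 kWh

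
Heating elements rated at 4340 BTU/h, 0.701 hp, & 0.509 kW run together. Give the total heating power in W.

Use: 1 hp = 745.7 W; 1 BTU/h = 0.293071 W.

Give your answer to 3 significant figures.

4340 BTU/h × 0.293071 → 1271.93 W
0.701 hp × 745.7 → 522.736 W
0.509 kW × 1000 → 509 W
Combined: 1271.93 + 522.736 + 509 = 2303.67 W

2300 W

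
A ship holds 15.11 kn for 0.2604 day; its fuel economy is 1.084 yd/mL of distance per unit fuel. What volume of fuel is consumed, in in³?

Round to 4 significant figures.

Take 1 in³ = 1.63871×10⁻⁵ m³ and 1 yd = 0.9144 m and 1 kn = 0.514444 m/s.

15.11 kn → 7.77325 m/s
0.2604 day → 22498.6 s
d = v × t = 7.77325 × 22498.6 = 174887 m
1.084 yd/mL → 991210 m/m³
V = d / (distance per unit fuel) = 174887 / 991210 = 0.176438 m³
In in³: 0.176438 / 1.63871×10⁻⁵ = 10766.9 in³

1.077×10⁴ in³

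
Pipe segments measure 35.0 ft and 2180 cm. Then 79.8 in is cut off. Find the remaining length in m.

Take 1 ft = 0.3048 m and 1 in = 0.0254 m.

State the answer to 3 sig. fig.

30.4 m

35.0 ft × 0.3048 → 10.668 m
2180 cm × 0.01 → 21.8 m
79.8 in × 0.0254 → 2.02692 m
Sum: 10.668 + 21.8 − 2.02692 = 30.4411 m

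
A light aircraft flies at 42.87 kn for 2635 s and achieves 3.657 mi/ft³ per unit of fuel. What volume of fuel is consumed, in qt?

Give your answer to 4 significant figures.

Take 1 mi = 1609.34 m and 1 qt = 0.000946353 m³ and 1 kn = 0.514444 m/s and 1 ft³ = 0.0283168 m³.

42.87 kn → 22.0542 m/s
d = v × t = 22.0542 × 2635 = 58112.8 m
3.657 mi/ft³ → 207840 m/m³
V = d / (distance per unit fuel) = 58112.8 / 207840 = 0.279604 m³
In qt: 0.279604 / 0.000946353 = 295.454 qt

295.5 qt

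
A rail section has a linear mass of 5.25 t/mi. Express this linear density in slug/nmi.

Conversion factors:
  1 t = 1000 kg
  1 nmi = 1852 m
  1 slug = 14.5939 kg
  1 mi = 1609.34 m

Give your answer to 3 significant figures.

414 slug/nmi

5.25 t/mi × 1000 kg/t ÷ 1609.34 m/mi = 3.26221 kg/m
3.26221 kg/m ÷ 14.5939 kg/slug × 1852 m/nmi = 413.982 slug/nmi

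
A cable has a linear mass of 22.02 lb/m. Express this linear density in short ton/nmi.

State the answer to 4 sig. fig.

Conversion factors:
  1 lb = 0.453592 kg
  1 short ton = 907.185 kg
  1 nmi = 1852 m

20.39 short ton/nmi

22.02 lb/m × 0.453592 kg/lb = 9.9881 kg/m
9.9881 kg/m ÷ 907.185 kg/short ton × 1852 m/nmi = 20.3905 short ton/nmi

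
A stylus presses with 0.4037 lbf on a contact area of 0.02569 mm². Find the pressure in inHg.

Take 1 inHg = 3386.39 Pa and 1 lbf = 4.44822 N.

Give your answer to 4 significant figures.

0.4037 lbf × 4.44822 = 1.79575 N
0.02569 mm² × 10⁻⁶ = 2.569×10⁻⁸ m²
P = F / A = 1.79575 N / 2.569×10⁻⁸ m² = 6.99007×10⁷ Pa
6.99007×10⁷ Pa ÷ (3386.39 Pa/inHg) = 20641.7 inHg

2.064×10⁴ inHg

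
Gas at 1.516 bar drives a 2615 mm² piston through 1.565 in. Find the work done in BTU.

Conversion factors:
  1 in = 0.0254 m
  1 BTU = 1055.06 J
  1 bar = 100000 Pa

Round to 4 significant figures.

1.516 bar → 151600 Pa
2615 mm² → 0.002615 m²
F = P × A = 151600 × 0.002615 = 396.434 N
1.565 in → 0.039751 m
W = F × d = 396.434 × 0.039751 = 15.7586 J
In BTU: 15.7586 / 1055.06 = 0.0149362 BTU

0.01494 BTU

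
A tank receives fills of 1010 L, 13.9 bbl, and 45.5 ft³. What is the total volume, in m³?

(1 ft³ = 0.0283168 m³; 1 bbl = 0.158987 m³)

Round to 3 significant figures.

4.51 m³

1010 L × 0.001 → 1.01 m³
13.9 bbl × 0.158987 → 2.20992 m³
45.5 ft³ × 0.0283168 → 1.28841 m³
Total: 1.01 + 2.20992 + 1.28841 = 4.50833 m³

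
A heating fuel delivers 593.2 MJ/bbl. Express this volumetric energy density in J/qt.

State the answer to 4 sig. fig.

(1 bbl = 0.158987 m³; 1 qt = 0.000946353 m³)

593.2 MJ/bbl × 1000000 J/MJ ÷ 0.158987 m³/bbl = 3.73112×10⁹ J/m³
3.73112×10⁹ J/m³ × 0.000946353 m³/qt = 3.53096×10⁶ J/qt

3.531×10⁶ J/qt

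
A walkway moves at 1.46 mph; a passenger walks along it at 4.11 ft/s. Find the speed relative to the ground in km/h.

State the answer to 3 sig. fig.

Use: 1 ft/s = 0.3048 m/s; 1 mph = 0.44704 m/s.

6.86 km/h

1.46 mph × 0.44704 = 0.652678 m/s
4.11 ft/s × 0.3048 = 1.25273 m/s
Sum: 0.652678 + 1.25273 = 1.90541 m/s
In km/h: 1.90541 / (1/3.6) = 6.85948 km/h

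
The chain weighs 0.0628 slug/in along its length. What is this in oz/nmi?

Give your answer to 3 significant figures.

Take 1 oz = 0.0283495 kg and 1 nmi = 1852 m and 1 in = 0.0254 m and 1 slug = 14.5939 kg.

0.0628 slug/in × 14.5939 kg/slug ÷ 0.0254 m/in = 36.0826 kg/m
36.0826 kg/m ÷ 0.0283495 kg/oz × 1852 m/nmi = 2.35718×10⁶ oz/nmi

2.36×10⁶ oz/nmi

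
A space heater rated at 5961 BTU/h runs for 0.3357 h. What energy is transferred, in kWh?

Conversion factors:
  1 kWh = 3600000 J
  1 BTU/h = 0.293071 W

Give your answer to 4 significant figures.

5961 BTU/h × 0.293071 → 1747 W
0.3357 h × 3600 → 1208.52 s
E = P × t = 1747 W × 1208.52 s = 2.11128×10⁶ J
2.11128×10⁶ J ÷ (3600000 J/kWh) = 0.586467 kWh

0.5865 kWh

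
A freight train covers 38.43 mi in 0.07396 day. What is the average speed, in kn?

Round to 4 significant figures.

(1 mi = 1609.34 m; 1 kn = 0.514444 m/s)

18.81 kn

38.43 mi × 1609.34 = 61846.9 m
0.07396 day × 86400 = 6390.14 s
v = d / t = 61846.9 m / 6390.14 s = 9.67849 m/s
9.67849 m/s ÷ (0.514444 m/s/kn) = 18.8135 kn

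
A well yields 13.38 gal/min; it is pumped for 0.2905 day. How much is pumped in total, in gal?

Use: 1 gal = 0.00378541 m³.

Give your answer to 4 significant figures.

5597 gal

13.38 gal/min → 8.44146×10⁻⁴ m³/s
0.2905 day → 25099.2 s
V = Q × t = 8.44146×10⁻⁴ × 25099.2 = 21.1874 m³
In gal: 21.1874 / 0.00378541 = 5597.12 gal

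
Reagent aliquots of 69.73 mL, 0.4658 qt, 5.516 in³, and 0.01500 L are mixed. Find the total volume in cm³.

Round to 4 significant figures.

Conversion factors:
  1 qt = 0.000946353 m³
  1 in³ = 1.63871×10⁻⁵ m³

69.73 mL × 10⁻⁶ = 6.973×10⁻⁵ m³
0.4658 qt × 0.000946353 = 4.40811×10⁻⁴ m³
5.516 in³ × 1.63871×10⁻⁵ = 9.03912×10⁻⁵ m³
0.01500 L × 0.001 = 1.5×10⁻⁵ m³
Sum: 6.973×10⁻⁵ + 4.40811×10⁻⁴ + 9.03912×10⁻⁵ + 1.5×10⁻⁵ = 6.15932×10⁻⁴ m³
In cm³: 6.15932×10⁻⁴ / 10⁻⁶ = 615.932 cm³

615.9 cm³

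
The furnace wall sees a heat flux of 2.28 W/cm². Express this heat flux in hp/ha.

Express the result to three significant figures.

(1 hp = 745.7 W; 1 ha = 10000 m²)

2.28 W/cm² ÷ 0.0001 m²/cm² = 22800 W/m²
22800 W/m² ÷ 745.7 W/hp × 10000 m²/ha = 305753 hp/ha

3.06×10⁵ hp/ha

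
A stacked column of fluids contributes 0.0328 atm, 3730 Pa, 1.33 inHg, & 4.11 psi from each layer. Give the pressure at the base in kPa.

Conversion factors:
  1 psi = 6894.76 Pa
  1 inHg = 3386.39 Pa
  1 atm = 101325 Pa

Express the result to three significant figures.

0.0328 atm × 101325 = 3323.46 Pa
3730 Pa (already Pa)
1.33 inHg × 3386.39 = 4503.9 Pa
4.11 psi × 6894.76 = 28337.5 Pa
Sum: 3323.46 + 3730 + 4503.9 + 28337.5 = 39894.9 Pa
In kPa: 39894.9 / 1000 = 39.8949 kPa

39.9 kPa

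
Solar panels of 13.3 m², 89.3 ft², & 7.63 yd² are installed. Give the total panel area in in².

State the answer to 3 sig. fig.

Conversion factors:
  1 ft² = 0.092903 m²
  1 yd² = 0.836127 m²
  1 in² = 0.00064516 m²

13.3 m² (already m²)
89.3 ft² × 0.092903 → 8.29624 m²
7.63 yd² × 0.836127 → 6.37965 m²
Total: 13.3 + 8.29624 + 6.37965 = 27.9759 m²
In in²: 27.9759 / 0.00064516 = 43362.7 in²

4.34×10⁴ in²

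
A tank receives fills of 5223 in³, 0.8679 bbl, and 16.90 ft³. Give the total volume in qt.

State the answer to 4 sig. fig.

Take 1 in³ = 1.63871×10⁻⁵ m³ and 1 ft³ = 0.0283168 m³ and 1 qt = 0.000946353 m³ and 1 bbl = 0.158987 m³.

5223 in³ × 1.63871×10⁻⁵ = 0.0855898 m³
0.8679 bbl × 0.158987 = 0.137985 m³
16.90 ft³ × 0.0283168 = 0.478554 m³
Sum: 0.0855898 + 0.137985 + 0.478554 = 0.702129 m³
In qt: 0.702129 / 0.000946353 = 741.931 qt

741.9 qt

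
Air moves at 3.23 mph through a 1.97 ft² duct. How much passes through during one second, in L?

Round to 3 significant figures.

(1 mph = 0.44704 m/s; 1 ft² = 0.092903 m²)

264 L

3.23 mph × 0.44704 = 1.44394 m/s
1.97 ft² × 0.092903 = 0.183019 m²
V = v × A × t = 1.44394 m/s × 0.183019 m² × 1 s = 0.264268 m³
0.264268 m³ ÷ (0.001 m³/L) = 264.268 L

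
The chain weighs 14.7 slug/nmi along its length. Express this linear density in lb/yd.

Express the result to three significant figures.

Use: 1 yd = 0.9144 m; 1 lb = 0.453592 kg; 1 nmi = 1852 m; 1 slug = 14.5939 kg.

0.234 lb/yd

14.7 slug/nmi × 14.5939 kg/slug ÷ 1852 m/nmi = 0.115837 kg/m
0.115837 kg/m ÷ 0.453592 kg/lb × 0.9144 m/yd = 0.233517 lb/yd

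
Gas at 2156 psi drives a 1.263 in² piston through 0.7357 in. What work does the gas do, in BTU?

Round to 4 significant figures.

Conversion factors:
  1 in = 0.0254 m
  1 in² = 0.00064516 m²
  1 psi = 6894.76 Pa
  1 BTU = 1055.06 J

0.2145 BTU

2156 psi → 1.48651×10⁷ Pa
1.263 in² → 8.14837×10⁻⁴ m²
F = P × A = 1.48651×10⁷ × 8.14837×10⁻⁴ = 12112.6 N
0.7357 in → 0.0186868 m
W = F × d = 12112.6 × 0.0186868 = 226.346 J
In BTU: 226.346 / 1055.06 = 0.214534 BTU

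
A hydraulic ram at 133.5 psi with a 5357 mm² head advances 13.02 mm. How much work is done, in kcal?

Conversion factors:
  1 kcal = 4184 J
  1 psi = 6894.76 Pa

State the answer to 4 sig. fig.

133.5 psi → 920450 Pa
5357 mm² → 0.005357 m²
F = P × A = 920450 × 0.005357 = 4930.85 N
13.02 mm → 0.01302 m
W = F × d = 4930.85 × 0.01302 = 64.1997 J
In kcal: 64.1997 / 4184 = 0.0153441 kcal

0.01534 kcal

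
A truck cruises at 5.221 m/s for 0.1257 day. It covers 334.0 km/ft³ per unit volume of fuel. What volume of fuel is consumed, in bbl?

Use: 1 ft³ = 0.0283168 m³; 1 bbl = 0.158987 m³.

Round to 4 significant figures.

0.1257 day → 10860.5 s
d = v × t = 5.221 × 10860.5 = 56702.7 m
334.0 km/ft³ → 1.17951×10⁷ m/m³
V = d / (distance per unit fuel) = 56702.7 / 1.17951×10⁷ = 0.00480731 m³
In bbl: 0.00480731 / 0.158987 = 0.0302371 bbl

0.03024 bbl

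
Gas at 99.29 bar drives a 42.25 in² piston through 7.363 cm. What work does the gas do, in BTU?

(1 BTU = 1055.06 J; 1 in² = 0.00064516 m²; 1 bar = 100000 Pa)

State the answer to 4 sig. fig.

99.29 bar → 9.929×10⁶ Pa
42.25 in² → 0.027258 m²
F = P × A = 9.929×10⁶ × 0.027258 = 270645 N
7.363 cm → 0.07363 m
W = F × d = 270645 × 0.07363 = 19927.6 J
In BTU: 19927.6 / 1055.06 = 18.8876 BTU

18.89 BTU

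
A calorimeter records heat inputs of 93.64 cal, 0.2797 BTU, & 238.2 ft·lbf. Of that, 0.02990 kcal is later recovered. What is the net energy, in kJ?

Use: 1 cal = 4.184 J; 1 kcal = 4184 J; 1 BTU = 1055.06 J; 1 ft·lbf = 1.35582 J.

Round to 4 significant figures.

93.64 cal × 4.184 → 391.79 J
0.2797 BTU × 1055.06 → 295.1 J
238.2 ft·lbf × 1.35582 → 322.956 J
0.02990 kcal × 4184 → 125.102 J
Net: 391.79 + 295.1 + 322.956 − 125.102 = 884.744 J
In kJ: 884.744 / 1000 = 0.884744 kJ

0.8847 kJ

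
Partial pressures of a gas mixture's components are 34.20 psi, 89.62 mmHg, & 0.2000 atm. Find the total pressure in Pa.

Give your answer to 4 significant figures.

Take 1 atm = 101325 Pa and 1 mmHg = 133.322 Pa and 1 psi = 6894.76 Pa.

34.20 psi × 6894.76 = 235801 Pa
89.62 mmHg × 133.322 = 11948.3 Pa
0.2000 atm × 101325 = 20265 Pa
Total: 235801 + 11948.3 + 20265 = 268014 Pa

2.680×10⁵ Pa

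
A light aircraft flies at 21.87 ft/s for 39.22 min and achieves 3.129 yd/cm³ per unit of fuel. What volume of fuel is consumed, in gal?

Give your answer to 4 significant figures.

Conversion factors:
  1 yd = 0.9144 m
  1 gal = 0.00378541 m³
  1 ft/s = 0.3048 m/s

1.448 gal

21.87 ft/s → 6.66598 m/s
39.22 min → 2353.2 s
d = v × t = 6.66598 × 2353.2 = 15686.4 m
3.129 yd/cm³ → 2.86116×10⁶ m/m³
V = d / (distance per unit fuel) = 15686.4 / 2.86116×10⁶ = 0.00548253 m³
In gal: 0.00548253 / 0.00378541 = 1.44833 gal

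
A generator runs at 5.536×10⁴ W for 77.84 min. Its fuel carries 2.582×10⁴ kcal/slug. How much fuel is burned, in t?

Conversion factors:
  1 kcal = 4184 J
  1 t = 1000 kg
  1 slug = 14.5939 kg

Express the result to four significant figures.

0.03493 t

77.84 min → 4670.4 s
E = P × t = 55360 × 4670.4 = 2.58553×10⁸ J
2.582×10⁴ kcal/slug → 7.40247×10⁶ J/kg
m = E / e_s = 2.58553×10⁸ / 7.40247×10⁶ = 34.9279 kg
In t: 34.9279 / 1000 = 0.0349279 t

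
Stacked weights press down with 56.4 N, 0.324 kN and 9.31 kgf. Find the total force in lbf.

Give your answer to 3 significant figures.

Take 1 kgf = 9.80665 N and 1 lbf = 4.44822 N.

106 lbf

56.4 N (already N)
0.324 kN × 1000 → 324 N
9.31 kgf × 9.80665 → 91.2999 N
Total: 56.4 + 324 + 91.2999 = 471.7 N
In lbf: 471.7 / 4.44822 = 106.042 lbf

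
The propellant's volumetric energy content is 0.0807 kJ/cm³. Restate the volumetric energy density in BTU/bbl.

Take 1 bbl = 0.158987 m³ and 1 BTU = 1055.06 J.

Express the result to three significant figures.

1.22×10⁴ BTU/bbl

0.0807 kJ/cm³ × 1000 J/kJ ÷ 10⁻⁶ m³/cm³ = 8.07×10⁷ J/m³
8.07×10⁷ J/m³ ÷ 1055.06 J/BTU × 0.158987 m³/bbl = 12160.7 BTU/bbl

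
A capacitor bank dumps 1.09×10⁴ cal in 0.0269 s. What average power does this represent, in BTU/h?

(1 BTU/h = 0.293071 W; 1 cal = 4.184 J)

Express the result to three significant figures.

5.78×10⁶ BTU/h

1.09×10⁴ cal × 4.184 → 45605.6 J
P = E / t = 45605.6 J / 0.0269 s = 1.69538×10⁶ W
1.69538×10⁶ W ÷ (0.293071 W/BTU/h) = 5.78488×10⁶ BTU/h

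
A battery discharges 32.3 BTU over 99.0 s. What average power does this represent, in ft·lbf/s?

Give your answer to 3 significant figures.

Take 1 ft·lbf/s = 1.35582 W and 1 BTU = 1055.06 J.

32.3 BTU × 1055.06 → 34078.4 J
P = E / t = 34078.4 J / 99 s = 344.226 W
344.226 W ÷ (1.35582 W/ft·lbf/s) = 253.888 ft·lbf/s

254 ft·lbf/s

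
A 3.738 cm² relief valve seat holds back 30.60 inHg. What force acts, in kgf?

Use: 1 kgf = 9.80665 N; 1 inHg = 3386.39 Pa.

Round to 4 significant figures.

3.950 kgf

30.60 inHg × 3386.39 → 103624 Pa
3.738 cm² × 0.0001 → 3.738×10⁻⁴ m²
F = P × A = 103624 Pa × 3.738×10⁻⁴ m² = 38.7347 N
38.7347 N ÷ (9.80665 N/kgf) = 3.94984 kgf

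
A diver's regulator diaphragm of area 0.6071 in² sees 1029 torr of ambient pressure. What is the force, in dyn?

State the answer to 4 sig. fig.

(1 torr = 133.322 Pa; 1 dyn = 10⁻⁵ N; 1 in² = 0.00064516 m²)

1029 torr × 133.322 = 137188 Pa
0.6071 in² × 0.00064516 = 3.91677×10⁻⁴ m²
F = P × A = 137188 Pa × 3.91677×10⁻⁴ m² = 53.7334 N
53.7334 N ÷ (10⁻⁵ N/dyn) = 5.37334×10⁶ dyn

5.373×10⁶ dyn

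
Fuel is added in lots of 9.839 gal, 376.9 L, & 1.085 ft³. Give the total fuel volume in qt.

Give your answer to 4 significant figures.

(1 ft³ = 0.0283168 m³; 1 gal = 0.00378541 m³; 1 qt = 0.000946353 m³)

9.839 gal × 0.00378541 = 0.0372446 m³
376.9 L × 0.001 = 0.3769 m³
1.085 ft³ × 0.0283168 = 0.0307237 m³
Sum: 0.0372446 + 0.3769 + 0.0307237 = 0.444868 m³
In qt: 0.444868 / 0.000946353 = 470.087 qt

470.1 qt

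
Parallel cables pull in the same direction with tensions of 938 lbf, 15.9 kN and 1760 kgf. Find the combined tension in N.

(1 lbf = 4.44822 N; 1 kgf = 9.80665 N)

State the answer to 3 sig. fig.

938 lbf × 4.44822 = 4172.43 N
15.9 kN × 1000 = 15900 N
1760 kgf × 9.80665 = 17259.7 N
Combined: 4172.43 + 15900 + 17259.7 = 37332.1 N

3.73×10⁴ N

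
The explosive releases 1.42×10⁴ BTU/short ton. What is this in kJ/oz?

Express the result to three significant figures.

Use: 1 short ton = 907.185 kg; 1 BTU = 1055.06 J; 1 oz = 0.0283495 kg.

1.42×10⁴ BTU/short ton × 1055.06 J/BTU ÷ 907.185 kg/short ton = 16514.7 J/kg
16514.7 J/kg ÷ 1000 J/kJ × 0.0283495 kg/oz = 0.468183 kJ/oz

0.468 kJ/oz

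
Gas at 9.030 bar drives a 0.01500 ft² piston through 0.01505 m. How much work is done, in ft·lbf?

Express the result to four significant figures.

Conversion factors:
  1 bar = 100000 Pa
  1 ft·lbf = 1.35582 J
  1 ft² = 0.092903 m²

9.030 bar → 903000 Pa
0.01500 ft² → 0.00139354 m²
F = P × A = 903000 × 0.00139354 = 1258.37 N
W = F × d = 1258.37 × 0.01505 = 18.9385 J
In ft·lbf: 18.9385 / 1.35582 = 13.9683 ft·lbf

13.97 ft·lbf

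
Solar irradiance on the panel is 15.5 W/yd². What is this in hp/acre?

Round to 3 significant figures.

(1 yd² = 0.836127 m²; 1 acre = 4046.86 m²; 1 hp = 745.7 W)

15.5 W/yd² ÷ 0.836127 m²/yd² = 18.5379 W/m²
18.5379 W/m² ÷ 745.7 W/hp × 4046.86 m²/acre = 100.604 hp/acre

101 hp/acre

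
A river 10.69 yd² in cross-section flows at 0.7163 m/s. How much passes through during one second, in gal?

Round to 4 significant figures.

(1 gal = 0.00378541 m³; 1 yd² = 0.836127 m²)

10.69 yd² × 0.836127 → 8.9382 m²
V = v × A × t = 0.7163 m/s × 8.9382 m² × 1 s = 6.40243 m³
6.40243 m³ ÷ (0.00378541 m³/gal) = 1691.34 gal

1691 gal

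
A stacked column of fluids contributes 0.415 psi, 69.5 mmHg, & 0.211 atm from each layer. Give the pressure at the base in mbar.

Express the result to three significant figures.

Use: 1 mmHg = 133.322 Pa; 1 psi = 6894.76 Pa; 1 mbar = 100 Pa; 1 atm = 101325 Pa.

0.415 psi × 6894.76 = 2861.33 Pa
69.5 mmHg × 133.322 = 9265.88 Pa
0.211 atm × 101325 = 21379.6 Pa
Total: 2861.33 + 9265.88 + 21379.6 = 33506.8 Pa
In mbar: 33506.8 / 100 = 335.068 mbar

335 mbar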